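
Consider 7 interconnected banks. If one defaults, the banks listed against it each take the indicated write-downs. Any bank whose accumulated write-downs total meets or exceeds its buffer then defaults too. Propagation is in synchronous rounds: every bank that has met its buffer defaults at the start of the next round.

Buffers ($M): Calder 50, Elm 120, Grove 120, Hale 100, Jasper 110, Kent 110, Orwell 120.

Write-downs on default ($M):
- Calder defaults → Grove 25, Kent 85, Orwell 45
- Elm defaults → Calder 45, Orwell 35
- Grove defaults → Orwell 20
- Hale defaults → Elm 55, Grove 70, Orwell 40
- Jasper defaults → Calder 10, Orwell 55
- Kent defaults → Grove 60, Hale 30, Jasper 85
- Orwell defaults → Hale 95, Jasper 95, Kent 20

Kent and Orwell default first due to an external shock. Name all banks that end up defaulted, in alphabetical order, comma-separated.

Grove, Hale, Jasper, Kent, Orwell

Round 1 — Kent, Orwell default (initial).
  Grove: +60 → 60 < 120
  Hale: +30+95 → 125 ≥ 100
  Jasper: +85+95 → 180 ≥ 110
Round 2 — Hale, Jasper default.
  Calder: +10 → 10 < 50
  Elm: +55 → 55 < 120
  Grove: +70 → 130 ≥ 120
Round 3 — Grove defaults.
No further defaults.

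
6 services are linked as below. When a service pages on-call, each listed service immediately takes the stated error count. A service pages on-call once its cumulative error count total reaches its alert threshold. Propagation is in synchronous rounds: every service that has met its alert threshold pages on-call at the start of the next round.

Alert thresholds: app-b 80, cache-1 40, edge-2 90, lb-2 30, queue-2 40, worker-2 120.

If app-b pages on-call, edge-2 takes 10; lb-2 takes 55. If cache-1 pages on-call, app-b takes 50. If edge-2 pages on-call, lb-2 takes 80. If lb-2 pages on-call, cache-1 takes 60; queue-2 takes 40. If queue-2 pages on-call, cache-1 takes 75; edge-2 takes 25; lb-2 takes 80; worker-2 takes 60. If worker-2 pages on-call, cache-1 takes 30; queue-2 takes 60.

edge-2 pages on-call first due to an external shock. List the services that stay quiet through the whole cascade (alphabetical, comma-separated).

Round 1 — edge-2 pages on-call (initial).
  lb-2: +80 → 80 ≥ 30
Round 2 — lb-2 pages on-call.
  cache-1: +60 → 60 ≥ 40
  queue-2: +40 → 40 ≥ 40
Round 3 — cache-1, queue-2 page on-call.
  app-b: +50 → 50 < 80
  worker-2: +60 → 60 < 120
No further pages.

app-b, worker-2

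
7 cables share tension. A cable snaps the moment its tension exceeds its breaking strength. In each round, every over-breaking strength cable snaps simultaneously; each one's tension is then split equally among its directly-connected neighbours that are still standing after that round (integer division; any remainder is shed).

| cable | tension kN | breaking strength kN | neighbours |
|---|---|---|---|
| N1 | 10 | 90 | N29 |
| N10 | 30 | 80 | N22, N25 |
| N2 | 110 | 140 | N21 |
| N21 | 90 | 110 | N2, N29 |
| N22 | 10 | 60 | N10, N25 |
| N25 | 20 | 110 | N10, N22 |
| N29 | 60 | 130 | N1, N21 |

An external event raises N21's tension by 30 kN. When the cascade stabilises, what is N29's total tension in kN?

120

Round 1 — N21 at 120 > 110. N21 snaps.
  N21 sheds 120 kN to N2, N29: 60 each.
    N2: 110+60 = 170 > 140
    N29: 60+60 = 120 ≤ 130
Round 2 — N2 snaps.
  N2 sheds 170 kN: no online neighbours, lost.
No further breaks.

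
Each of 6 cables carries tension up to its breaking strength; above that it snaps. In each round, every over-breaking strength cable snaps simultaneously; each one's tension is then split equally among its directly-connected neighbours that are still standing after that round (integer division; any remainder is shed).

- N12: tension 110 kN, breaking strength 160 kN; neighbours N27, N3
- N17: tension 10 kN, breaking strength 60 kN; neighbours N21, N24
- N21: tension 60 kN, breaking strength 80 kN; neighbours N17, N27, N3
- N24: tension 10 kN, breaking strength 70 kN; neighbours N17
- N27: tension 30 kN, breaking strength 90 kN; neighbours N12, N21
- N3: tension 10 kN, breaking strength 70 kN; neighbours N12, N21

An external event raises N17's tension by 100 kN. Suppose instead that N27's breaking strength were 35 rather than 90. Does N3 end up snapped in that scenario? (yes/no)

With N27's breaking strength at 35:
Round 1 — N17 at 110 > 60. N17 snaps.
  N17 sheds 110 kN to N21, N24: 55 each.
    N21: 60+55 = 115 > 80
    N24: 10+55 = 65 ≤ 70
Round 2 — N21 snaps.
  N21 sheds 115 kN to N27, N3: 57 each (1 lost).
    N27: 30+57 = 87 > 35
    N3: 10+57 = 67 ≤ 70
Round 3 — N27 snaps.
  N27 sheds 87 kN to N12: 87 each.
    N12: 110+87 = 197 > 160
Round 4 — N12 snaps.
  N12 sheds 197 kN to N3: 197 each.
    N3: 67+197 = 264 > 70
Round 5 — N3 snaps.
  N3 sheds 264 kN: no online neighbours, lost.
No further breaks.

yes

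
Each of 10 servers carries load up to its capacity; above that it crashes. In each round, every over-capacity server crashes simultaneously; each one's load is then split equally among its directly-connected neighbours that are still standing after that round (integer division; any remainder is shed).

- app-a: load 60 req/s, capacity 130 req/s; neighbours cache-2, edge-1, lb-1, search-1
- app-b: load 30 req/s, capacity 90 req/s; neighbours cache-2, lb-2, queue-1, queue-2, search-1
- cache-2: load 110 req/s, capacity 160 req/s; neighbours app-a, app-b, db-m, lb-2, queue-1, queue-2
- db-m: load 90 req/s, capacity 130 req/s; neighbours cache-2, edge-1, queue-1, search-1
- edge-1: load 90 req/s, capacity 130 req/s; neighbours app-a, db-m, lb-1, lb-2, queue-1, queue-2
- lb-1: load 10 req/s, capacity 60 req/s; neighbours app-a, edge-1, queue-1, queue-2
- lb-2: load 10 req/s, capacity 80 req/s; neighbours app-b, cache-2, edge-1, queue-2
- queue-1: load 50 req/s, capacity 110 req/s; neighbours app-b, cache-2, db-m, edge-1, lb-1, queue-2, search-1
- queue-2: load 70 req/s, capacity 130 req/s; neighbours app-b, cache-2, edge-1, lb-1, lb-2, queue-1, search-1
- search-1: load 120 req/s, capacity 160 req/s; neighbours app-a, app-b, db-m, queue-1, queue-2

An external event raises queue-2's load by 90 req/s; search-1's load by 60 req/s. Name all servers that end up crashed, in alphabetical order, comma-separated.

Round 1 — queue-2 at 160 > 130; search-1 at 180 > 160. queue-2, search-1 crash.
  queue-2 sheds 160 req/s to app-b, cache-2, edge-1, lb-1, lb-2, queue-1: 26 each (4 lost).
    app-b: 30+26 = 56 ≤ 90
    cache-2: 110+26 = 136 ≤ 160
    edge-1: 90+26 = 116 ≤ 130
    lb-1: 10+26 = 36 ≤ 60
    lb-2: 10+26 = 36 ≤ 80
    queue-1: 50+26 = 76 ≤ 110
  search-1 sheds 180 req/s to app-a, app-b, db-m, queue-1: 45 each.
    app-a: 60+45 = 105 ≤ 130
    app-b: 56+45 = 101 > 90
    db-m: 90+45 = 135 > 130
    queue-1: 76+45 = 121 > 110
Round 2 — app-b, db-m, queue-1 crash.
  app-b sheds 101 req/s to cache-2, lb-2: 50 each (1 lost).
    cache-2: 136+50 = 186 > 160
    lb-2: 36+50 = 86 > 80
  db-m sheds 135 req/s to cache-2, edge-1: 67 each (1 lost).
    cache-2: 186+67 = 253 > 160
    edge-1: 116+67 = 183 > 130
  queue-1 sheds 121 req/s to cache-2, edge-1, lb-1: 40 each (1 lost).
    cache-2: 253+40 = 293 > 160
    edge-1: 183+40 = 223 > 130
    lb-1: 36+40 = 76 > 60
Round 3 — cache-2, edge-1, lb-1, lb-2 crash.
  cache-2 sheds 293 req/s to app-a: 293 each.
    app-a: 105+293 = 398 > 130
  edge-1 sheds 223 req/s to app-a: 223 each.
    app-a: 398+223 = 621 > 130
  lb-1 sheds 76 req/s to app-a: 76 each.
    app-a: 621+76 = 697 > 130
  lb-2 sheds 86 req/s: no online neighbours, lost.
Round 4 — app-a crashes.
  app-a sheds 697 req/s: no online neighbours, lost.
No further crashes.

app-a, app-b, cache-2, db-m, edge-1, lb-1, lb-2, queue-1, queue-2, search-1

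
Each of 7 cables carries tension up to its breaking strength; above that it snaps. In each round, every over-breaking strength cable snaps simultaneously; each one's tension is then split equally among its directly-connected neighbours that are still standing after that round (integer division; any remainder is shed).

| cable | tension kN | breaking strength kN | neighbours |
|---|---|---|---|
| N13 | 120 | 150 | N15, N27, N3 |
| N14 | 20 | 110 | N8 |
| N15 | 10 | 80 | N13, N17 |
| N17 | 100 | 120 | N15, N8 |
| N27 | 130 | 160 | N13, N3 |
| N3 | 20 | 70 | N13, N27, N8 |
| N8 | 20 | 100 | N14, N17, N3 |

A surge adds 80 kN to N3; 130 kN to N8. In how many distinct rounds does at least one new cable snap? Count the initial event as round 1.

3

Round 1 — N3 at 100 > 70; N8 at 150 > 100. N3, N8 snap.
  N3 sheds 100 kN to N13, N27: 50 each.
    N13: 120+50 = 170 > 150
    N27: 130+50 = 180 > 160
  N8 sheds 150 kN to N14, N17: 75 each.
    N14: 20+75 = 95 ≤ 110
    N17: 100+75 = 175 > 120
Round 2 — N13, N17, N27 snap.
  N13 sheds 170 kN to N15: 170 each.
    N15: 10+170 = 180 > 80
  N17 sheds 175 kN to N15: 175 each.
    N15: 180+175 = 355 > 80
  N27 sheds 180 kN: no online neighbours, lost.
Round 3 — N15 snaps.
  N15 sheds 355 kN: no online neighbours, lost.
No further breaks.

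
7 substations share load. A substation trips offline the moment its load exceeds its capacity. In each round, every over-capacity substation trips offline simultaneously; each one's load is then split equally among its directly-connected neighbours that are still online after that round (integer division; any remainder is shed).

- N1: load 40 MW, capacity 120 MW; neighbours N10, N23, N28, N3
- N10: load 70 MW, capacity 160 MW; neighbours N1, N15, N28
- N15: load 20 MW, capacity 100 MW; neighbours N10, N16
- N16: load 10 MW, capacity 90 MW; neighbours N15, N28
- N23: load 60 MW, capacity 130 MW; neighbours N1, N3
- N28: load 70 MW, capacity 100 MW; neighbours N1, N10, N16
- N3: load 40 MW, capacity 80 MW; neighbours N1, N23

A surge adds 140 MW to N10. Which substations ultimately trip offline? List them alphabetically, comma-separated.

N1, N10, N23, N28, N3

Round 1 — N10 at 210 > 160. N10 trips offline.
  N10 sheds 210 MW to N1, N15, N28: 70 each.
    N1: 40+70 = 110 ≤ 120
    N15: 20+70 = 90 ≤ 100
    N28: 70+70 = 140 > 100
Round 2 — N28 trips offline.
  N28 sheds 140 MW to N1, N16: 70 each.
    N1: 110+70 = 180 > 120
    N16: 10+70 = 80 ≤ 90
Round 3 — N1 trips offline.
  N1 sheds 180 MW to N23, N3: 90 each.
    N23: 60+90 = 150 > 130
    N3: 40+90 = 130 > 80
Round 4 — N23, N3 trip offline.
  N23 sheds 150 MW: no online neighbours, lost.
  N3 sheds 130 MW: no online neighbours, lost.
No further trips.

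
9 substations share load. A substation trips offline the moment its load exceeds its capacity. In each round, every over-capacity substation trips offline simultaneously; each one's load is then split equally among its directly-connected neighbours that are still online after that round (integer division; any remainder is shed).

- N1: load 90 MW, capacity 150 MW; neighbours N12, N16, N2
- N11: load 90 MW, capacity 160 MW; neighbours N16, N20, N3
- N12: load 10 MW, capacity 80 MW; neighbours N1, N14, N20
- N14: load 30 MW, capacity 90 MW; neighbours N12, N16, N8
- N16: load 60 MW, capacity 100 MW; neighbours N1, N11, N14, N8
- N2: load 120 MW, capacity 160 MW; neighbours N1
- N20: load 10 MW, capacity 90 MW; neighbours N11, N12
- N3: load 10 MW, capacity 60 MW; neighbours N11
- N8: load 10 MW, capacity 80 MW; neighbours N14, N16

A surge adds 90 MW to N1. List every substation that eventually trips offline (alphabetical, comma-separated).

Round 1 — N1 at 180 > 150. N1 trips offline.
  N1 sheds 180 MW to N12, N16, N2: 60 each.
    N12: 10+60 = 70 ≤ 80
    N16: 60+60 = 120 > 100
    N2: 120+60 = 180 > 160
Round 2 — N16, N2 trip offline.
  N16 sheds 120 MW to N11, N14, N8: 40 each.
    N11: 90+40 = 130 ≤ 160
    N14: 30+40 = 70 ≤ 90
    N8: 10+40 = 50 ≤ 80
  N2 sheds 180 MW: no online neighbours, lost.
No further trips.

N1, N16, N2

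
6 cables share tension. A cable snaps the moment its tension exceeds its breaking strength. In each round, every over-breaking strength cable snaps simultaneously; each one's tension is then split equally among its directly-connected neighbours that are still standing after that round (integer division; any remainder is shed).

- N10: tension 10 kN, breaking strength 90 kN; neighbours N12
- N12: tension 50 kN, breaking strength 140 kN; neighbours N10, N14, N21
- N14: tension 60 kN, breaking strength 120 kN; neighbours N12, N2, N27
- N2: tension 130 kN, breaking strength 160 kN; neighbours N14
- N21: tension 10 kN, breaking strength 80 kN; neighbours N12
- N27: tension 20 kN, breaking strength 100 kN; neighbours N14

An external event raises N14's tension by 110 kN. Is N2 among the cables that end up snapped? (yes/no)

yes

Round 1 — N14 at 170 > 120. N14 snaps.
  N14 sheds 170 kN to N12, N2, N27: 56 each (2 lost).
    N12: 50+56 = 106 ≤ 140
    N2: 130+56 = 186 > 160
    N27: 20+56 = 76 ≤ 100
Round 2 — N2 snaps.
  N2 sheds 186 kN: no online neighbours, lost.
No further breaks.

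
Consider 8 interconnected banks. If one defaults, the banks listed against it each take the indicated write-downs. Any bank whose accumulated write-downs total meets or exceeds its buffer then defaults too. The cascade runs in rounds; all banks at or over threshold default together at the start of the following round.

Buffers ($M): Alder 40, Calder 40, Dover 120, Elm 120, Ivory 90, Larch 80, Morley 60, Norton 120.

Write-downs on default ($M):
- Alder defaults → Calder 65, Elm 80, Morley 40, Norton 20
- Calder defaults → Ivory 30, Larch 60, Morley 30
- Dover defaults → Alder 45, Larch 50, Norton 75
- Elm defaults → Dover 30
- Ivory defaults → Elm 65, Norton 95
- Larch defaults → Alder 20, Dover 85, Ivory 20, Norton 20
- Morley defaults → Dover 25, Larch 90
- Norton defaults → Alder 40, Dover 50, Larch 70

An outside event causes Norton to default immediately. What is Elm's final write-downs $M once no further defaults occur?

Round 1 — Norton defaults (initial).
  Alder: +40 → 40 ≥ 40
  Dover: +50 → 50 < 120
  Larch: +70 → 70 < 80
Round 2 — Alder defaults.
  Calder: +65 → 65 ≥ 40
  Elm: +80 → 80 < 120
  Morley: +40 → 40 < 60
Round 3 — Calder defaults.
  Ivory: +30 → 30 < 90
  Larch: +60 → 130 ≥ 80
  Morley: +30 → 70 ≥ 60
Round 4 — Larch, Morley default.
  Dover: +85+25 → 160 ≥ 120
  Ivory: +20 → 50 < 90
Round 5 — Dover defaults.
No further defaults.

80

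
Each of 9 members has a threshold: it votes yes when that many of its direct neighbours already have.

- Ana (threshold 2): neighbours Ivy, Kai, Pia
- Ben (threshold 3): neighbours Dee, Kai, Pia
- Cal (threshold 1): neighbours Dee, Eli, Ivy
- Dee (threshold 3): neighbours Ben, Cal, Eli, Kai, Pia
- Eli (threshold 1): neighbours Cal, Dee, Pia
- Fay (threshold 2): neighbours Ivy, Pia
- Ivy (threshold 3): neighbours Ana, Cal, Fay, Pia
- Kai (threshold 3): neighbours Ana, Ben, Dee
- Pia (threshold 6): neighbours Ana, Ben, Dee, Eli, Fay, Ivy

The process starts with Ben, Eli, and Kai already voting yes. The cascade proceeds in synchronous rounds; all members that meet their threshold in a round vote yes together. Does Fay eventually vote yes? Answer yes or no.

Round 1 — Ben, Eli, Kai vote yes (initial).
Round 2 — checking thresholds:
  Ana: 1 of 3 neighbours < 2, holds.
  Cal: 1 of 3 neighbours ≥ 1, votes yes.
  Dee: 3 of 5 neighbours ≥ 3, votes yes.
  Pia: 2 of 6 neighbours < 6, holds.
Round 3 — no new yes votes; cascade stops.

no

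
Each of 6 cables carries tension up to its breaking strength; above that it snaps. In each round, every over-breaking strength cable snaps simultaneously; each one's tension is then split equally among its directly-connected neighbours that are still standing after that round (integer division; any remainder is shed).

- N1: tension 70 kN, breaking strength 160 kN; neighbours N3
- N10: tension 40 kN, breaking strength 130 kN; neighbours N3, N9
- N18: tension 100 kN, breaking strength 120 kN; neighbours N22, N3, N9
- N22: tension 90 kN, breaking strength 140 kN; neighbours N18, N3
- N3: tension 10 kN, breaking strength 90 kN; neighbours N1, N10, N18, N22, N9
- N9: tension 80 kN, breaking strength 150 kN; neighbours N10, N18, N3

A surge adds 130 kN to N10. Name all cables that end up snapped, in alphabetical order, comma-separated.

N10, N18, N22, N3, N9

Round 1 — N10 at 170 > 130. N10 snaps.
  N10 sheds 170 kN to N3, N9: 85 each.
    N3: 10+85 = 95 > 90
    N9: 80+85 = 165 > 150
Round 2 — N3, N9 snap.
  N3 sheds 95 kN to N1, N18, N22: 31 each (2 lost).
    N1: 70+31 = 101 ≤ 160
    N18: 100+31 = 131 > 120
    N22: 90+31 = 121 ≤ 140
  N9 sheds 165 kN to N18: 165 each.
    N18: 131+165 = 296 > 120
Round 3 — N18 snaps.
  N18 sheds 296 kN to N22: 296 each.
    N22: 121+296 = 417 > 140
Round 4 — N22 snaps.
  N22 sheds 417 kN: no online neighbours, lost.
No further breaks.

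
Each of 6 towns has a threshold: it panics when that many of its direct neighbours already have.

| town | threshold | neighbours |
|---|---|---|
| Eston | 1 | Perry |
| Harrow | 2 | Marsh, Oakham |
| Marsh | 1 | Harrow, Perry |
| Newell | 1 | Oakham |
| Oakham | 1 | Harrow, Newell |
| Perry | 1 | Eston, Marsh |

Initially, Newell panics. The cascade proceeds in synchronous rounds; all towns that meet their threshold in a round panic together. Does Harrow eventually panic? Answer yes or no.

no

Round 1 — Newell panics (initial).
Round 2 — checking thresholds:
  Oakham: 1 of 2 neighbours ≥ 1, panics.
Round 3 — no new panics; cascade stops.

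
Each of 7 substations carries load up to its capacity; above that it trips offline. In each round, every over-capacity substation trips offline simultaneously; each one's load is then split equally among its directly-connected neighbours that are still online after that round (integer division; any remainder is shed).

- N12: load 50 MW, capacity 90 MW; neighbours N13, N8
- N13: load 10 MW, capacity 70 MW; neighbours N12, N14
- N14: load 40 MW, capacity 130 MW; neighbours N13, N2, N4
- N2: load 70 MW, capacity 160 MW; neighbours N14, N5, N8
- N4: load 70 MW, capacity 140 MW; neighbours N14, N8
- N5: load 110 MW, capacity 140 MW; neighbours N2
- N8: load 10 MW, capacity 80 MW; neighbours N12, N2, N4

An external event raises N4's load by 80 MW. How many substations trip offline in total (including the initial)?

Round 1 — N4 at 150 > 140. N4 trips offline.
  N4 sheds 150 MW to N14, N8: 75 each.
    N14: 40+75 = 115 ≤ 130
    N8: 10+75 = 85 > 80
Round 2 — N8 trips offline.
  N8 sheds 85 MW to N12, N2: 42 each (1 lost).
    N12: 50+42 = 92 > 90
    N2: 70+42 = 112 ≤ 160
Round 3 — N12 trips offline.
  N12 sheds 92 MW to N13: 92 each.
    N13: 10+92 = 102 > 70
Round 4 — N13 trips offline.
  N13 sheds 102 MW to N14: 102 each.
    N14: 115+102 = 217 > 130
Round 5 — N14 trips offline.
  N14 sheds 217 MW to N2: 217 each.
    N2: 112+217 = 329 > 160
Round 6 — N2 trips offline.
  N2 sheds 329 MW to N5: 329 each.
    N5: 110+329 = 439 > 140
Round 7 — N5 trips offline.
  N5 sheds 439 MW: no online neighbours, lost.
No further trips.

7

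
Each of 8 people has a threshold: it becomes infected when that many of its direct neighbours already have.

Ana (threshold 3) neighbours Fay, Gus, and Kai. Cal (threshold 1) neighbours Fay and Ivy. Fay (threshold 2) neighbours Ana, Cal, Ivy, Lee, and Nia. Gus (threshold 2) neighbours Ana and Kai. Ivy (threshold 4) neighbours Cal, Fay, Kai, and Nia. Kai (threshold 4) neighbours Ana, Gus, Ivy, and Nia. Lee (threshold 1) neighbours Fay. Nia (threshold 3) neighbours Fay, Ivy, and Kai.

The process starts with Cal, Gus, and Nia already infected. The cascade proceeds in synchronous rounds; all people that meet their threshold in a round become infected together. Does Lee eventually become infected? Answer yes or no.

yes

Round 1 — Cal, Gus, Nia become infected (initial).
Round 2 — checking thresholds:
  Ana: 1 of 3 neighbours < 3, not yet.
  Fay: 2 of 5 neighbours ≥ 2, becomes infected.
  Ivy: 2 of 4 neighbours < 4, not yet.
  Kai: 2 of 4 neighbours < 4, not yet.
Round 3 — checking thresholds:
  Ana: 2 of 3 neighbours < 3, not yet.
  Ivy: 3 of 4 neighbours < 4, not yet.
  Kai: 2 of 4 neighbours < 4, not yet.
  Lee: 1 of 1 neighbours ≥ 1, becomes infected.
Round 4 — no new infections; cascade stops.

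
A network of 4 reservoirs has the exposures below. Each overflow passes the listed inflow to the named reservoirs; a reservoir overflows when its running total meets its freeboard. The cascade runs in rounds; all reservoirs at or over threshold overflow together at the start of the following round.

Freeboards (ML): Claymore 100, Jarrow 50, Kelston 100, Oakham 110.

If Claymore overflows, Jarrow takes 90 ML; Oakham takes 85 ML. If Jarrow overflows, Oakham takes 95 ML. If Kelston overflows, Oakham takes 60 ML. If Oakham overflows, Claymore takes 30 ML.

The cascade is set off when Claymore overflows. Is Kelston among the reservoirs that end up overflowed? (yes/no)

no

Round 1 — Claymore overflows (initial).
  Jarrow: +90 → 90 ≥ 50
  Oakham: +85 → 85 < 110
Round 2 — Jarrow overflows.
  Oakham: +95 → 180 ≥ 110
Round 3 — Oakham overflows.
No further overflows.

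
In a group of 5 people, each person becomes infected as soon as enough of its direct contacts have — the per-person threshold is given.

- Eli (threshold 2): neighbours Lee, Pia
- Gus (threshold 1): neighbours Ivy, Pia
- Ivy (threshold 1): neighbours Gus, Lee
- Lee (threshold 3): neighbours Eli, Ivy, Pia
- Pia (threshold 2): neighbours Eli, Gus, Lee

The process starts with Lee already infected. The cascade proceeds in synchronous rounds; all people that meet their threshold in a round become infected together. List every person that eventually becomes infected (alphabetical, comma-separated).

Eli, Gus, Ivy, Lee, Pia

Round 1 — Lee becomes infected (initial).
Round 2 — checking thresholds:
  Eli: 1 of 2 neighbours < 2, below threshold.
  Ivy: 1 of 2 neighbours ≥ 1, becomes infected.
  Pia: 1 of 3 neighbours < 2, below threshold.
Round 3 — checking thresholds:
  Eli: 1 of 2 neighbours < 2, below threshold.
  Gus: 1 of 2 neighbours ≥ 1, becomes infected.
  Pia: 1 of 3 neighbours < 2, below threshold.
Round 4 — checking thresholds:
  Eli: 1 of 2 neighbours < 2, below threshold.
  Pia: 2 of 3 neighbours ≥ 2, becomes infected.
Round 5 — checking thresholds:
  Eli: 2 of 2 neighbours ≥ 2, becomes infected.
Round 6 — no new infections; cascade stops.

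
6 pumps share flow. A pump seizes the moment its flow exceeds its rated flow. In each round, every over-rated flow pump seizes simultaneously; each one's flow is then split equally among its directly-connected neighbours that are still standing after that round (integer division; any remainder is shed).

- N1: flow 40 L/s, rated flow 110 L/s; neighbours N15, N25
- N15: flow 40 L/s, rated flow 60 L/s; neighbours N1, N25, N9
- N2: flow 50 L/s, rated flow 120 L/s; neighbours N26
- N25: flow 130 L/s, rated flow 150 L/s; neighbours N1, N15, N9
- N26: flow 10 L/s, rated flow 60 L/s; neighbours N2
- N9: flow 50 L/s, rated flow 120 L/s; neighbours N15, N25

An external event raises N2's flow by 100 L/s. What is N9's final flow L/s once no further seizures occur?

Round 1 — N2 at 150 > 120. N2 seizes.
  N2 sheds 150 L/s to N26: 150 each.
    N26: 10+150 = 160 > 60
Round 2 — N26 seizes.
  N26 sheds 160 L/s: no online neighbours, lost.
No further seizures.

50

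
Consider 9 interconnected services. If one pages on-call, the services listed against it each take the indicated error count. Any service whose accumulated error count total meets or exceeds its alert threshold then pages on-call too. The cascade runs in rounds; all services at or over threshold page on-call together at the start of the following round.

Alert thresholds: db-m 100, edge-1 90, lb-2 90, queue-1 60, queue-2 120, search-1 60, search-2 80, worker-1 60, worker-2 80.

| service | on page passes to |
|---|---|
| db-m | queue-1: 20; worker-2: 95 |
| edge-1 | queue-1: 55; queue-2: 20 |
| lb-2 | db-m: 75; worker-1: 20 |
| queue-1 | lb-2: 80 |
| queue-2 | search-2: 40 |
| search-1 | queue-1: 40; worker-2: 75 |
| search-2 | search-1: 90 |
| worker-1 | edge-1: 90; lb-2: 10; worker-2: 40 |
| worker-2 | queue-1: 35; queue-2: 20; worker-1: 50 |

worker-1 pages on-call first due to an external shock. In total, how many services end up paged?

Round 1 — worker-1 pages on-call (initial).
  edge-1: +90 → 90 ≥ 90
  lb-2: +10 → 10 < 90
  worker-2: +40 → 40 < 80
Round 2 — edge-1 pages on-call.
  queue-1: +55 → 55 < 60
  queue-2: +20 → 20 < 120
No further pages.

2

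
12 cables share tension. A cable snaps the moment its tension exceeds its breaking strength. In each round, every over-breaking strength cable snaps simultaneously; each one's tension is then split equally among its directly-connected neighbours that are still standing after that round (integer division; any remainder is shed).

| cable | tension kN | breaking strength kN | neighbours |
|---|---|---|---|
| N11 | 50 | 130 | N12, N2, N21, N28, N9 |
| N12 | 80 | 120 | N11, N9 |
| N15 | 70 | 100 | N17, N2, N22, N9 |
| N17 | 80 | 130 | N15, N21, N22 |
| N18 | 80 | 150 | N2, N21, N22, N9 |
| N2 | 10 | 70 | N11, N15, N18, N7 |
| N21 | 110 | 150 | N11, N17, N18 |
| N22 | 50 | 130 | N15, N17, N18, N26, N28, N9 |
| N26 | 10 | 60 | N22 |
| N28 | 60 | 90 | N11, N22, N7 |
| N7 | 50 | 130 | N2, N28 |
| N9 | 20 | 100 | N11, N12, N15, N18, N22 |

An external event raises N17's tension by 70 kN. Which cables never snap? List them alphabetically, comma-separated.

N26

Round 1 — N17 at 150 > 130. N17 snaps.
  N17 sheds 150 kN to N15, N21, N22: 50 each.
    N15: 70+50 = 120 > 100
    N21: 110+50 = 160 > 150
    N22: 50+50 = 100 ≤ 130
Round 2 — N15, N21 snap.
  N15 sheds 120 kN to N2, N22, N9: 40 each.
    N2: 10+40 = 50 ≤ 70
    N22: 100+40 = 140 > 130
    N9: 20+40 = 60 ≤ 100
  N21 sheds 160 kN to N11, N18: 80 each.
    N11: 50+80 = 130 ≤ 130
    N18: 80+80 = 160 > 150
Round 3 — N18, N22 snap.
  N18 sheds 160 kN to N2, N9: 80 each.
    N2: 50+80 = 130 > 70
    N9: 60+80 = 140 > 100
  N22 sheds 140 kN to N26, N28, N9: 46 each (2 lost).
    N26: 10+46 = 56 ≤ 60
    N28: 60+46 = 106 > 90
    N9: 140+46 = 186 > 100
Round 4 — N2, N28, N9 snap.
  N2 sheds 130 kN to N11, N7: 65 each.
    N11: 130+65 = 195 > 130
    N7: 50+65 = 115 ≤ 130
  N28 sheds 106 kN to N11, N7: 53 each.
    N11: 195+53 = 248 > 130
    N7: 115+53 = 168 > 130
  N9 sheds 186 kN to N11, N12: 93 each.
    N11: 248+93 = 341 > 130
    N12: 80+93 = 173 > 120
Round 5 — N11, N12, N7 snap.
  N11 sheds 341 kN: no online neighbours, lost.
  N12 sheds 173 kN: no online neighbours, lost.
  N7 sheds 168 kN: no online neighbours, lost.
No further breaks.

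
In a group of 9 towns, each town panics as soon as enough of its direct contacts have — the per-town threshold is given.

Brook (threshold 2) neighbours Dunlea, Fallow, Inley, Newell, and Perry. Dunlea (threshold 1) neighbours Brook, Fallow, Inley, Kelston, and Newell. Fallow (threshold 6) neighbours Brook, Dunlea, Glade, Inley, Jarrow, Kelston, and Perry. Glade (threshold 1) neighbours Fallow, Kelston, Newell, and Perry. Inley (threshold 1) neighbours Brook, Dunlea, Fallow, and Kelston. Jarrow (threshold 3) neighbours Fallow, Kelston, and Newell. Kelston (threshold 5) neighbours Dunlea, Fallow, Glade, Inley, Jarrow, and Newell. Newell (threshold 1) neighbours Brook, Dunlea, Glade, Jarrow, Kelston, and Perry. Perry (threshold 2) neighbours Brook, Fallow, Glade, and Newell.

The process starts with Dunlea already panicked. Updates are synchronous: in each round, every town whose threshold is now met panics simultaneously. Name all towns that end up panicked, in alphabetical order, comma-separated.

Brook, Dunlea, Glade, Inley, Newell, Perry

Round 1 — Dunlea panics (initial).
Round 2 — checking thresholds:
  Brook: 1 of 5 neighbours < 2, holds.
  Fallow: 1 of 7 neighbours < 6, holds.
  Inley: 1 of 4 neighbours ≥ 1, panics.
  Kelston: 1 of 6 neighbours < 5, holds.
  Newell: 1 of 6 neighbours ≥ 1, panics.
Round 3 — checking thresholds:
  Brook: 3 of 5 neighbours ≥ 2, panics.
  Fallow: 2 of 7 neighbours < 6, holds.
  Glade: 1 of 4 neighbours ≥ 1, panics.
  Jarrow: 1 of 3 neighbours < 3, holds.
  Kelston: 3 of 6 neighbours < 5, holds.
  Perry: 1 of 4 neighbours < 2, holds.
Round 4 — checking thresholds:
  Fallow: 4 of 7 neighbours < 6, holds.
  Jarrow: 1 of 3 neighbours < 3, holds.
  Kelston: 4 of 6 neighbours < 5, holds.
  Perry: 3 of 4 neighbours ≥ 2, panics.
Round 5 — no new panics; cascade stops.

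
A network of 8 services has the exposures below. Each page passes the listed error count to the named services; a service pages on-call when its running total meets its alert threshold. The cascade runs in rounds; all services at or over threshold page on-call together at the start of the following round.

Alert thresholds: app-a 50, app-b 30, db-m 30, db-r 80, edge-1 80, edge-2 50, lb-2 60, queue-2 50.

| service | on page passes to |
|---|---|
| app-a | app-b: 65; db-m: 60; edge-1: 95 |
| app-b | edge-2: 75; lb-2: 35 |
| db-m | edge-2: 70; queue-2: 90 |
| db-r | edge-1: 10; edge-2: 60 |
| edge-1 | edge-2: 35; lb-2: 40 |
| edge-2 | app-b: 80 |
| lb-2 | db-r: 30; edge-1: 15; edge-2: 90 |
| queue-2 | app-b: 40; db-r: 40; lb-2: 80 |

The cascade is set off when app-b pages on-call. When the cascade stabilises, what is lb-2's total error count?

35

Round 1 — app-b pages on-call (initial).
  edge-2: +75 → 75 ≥ 50
  lb-2: +35 → 35 < 60
Round 2 — edge-2 pages on-call.
No further pages.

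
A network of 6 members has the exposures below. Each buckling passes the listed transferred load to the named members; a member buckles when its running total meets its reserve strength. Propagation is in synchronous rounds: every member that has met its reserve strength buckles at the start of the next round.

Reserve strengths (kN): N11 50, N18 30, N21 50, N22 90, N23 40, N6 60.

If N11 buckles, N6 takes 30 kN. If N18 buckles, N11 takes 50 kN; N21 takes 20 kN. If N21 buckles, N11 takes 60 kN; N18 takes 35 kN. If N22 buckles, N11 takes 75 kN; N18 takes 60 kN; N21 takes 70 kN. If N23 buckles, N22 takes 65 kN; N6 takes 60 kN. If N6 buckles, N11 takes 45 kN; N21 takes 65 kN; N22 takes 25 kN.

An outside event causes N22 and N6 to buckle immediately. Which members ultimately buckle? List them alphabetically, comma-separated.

N11, N18, N21, N22, N6

Round 1 — N22, N6 buckle (initial).
  N11: +75+45 → 120 ≥ 50
  N18: +60 → 60 ≥ 30
  N21: +70+65 → 135 ≥ 50
Round 2 — N11, N18, N21 buckle.
No further bucklings.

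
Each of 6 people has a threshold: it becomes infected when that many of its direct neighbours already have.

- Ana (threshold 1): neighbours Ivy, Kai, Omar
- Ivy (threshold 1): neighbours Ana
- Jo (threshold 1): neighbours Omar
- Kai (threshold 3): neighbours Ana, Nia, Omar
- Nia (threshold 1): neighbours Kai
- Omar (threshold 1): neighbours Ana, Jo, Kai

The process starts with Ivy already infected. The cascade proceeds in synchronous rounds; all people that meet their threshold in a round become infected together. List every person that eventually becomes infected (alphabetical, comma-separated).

Round 1 — Ivy becomes infected (initial).
Round 2 — checking thresholds:
  Ana: 1 of 3 neighbours ≥ 1, becomes infected.
Round 3 — checking thresholds:
  Kai: 1 of 3 neighbours < 3, holds.
  Omar: 1 of 3 neighbours ≥ 1, becomes infected.
Round 4 — checking thresholds:
  Jo: 1 of 1 neighbours ≥ 1, becomes infected.
  Kai: 2 of 3 neighbours < 3, holds.
Round 5 — no new infections; cascade stops.

Ana, Ivy, Jo, Omar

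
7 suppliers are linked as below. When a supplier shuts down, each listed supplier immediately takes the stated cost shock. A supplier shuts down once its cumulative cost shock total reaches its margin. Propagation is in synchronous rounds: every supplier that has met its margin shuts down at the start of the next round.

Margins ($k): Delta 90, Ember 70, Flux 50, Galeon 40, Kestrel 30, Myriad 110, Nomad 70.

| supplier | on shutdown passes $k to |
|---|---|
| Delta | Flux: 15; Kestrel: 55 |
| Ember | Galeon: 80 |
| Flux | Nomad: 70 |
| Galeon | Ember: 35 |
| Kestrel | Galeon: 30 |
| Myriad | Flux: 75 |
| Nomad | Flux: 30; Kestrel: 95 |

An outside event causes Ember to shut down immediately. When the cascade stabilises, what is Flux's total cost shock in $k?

0

Round 1 — Ember shuts down (initial).
  Galeon: +80 → 80 ≥ 40
Round 2 — Galeon shuts down.
No further shutdowns.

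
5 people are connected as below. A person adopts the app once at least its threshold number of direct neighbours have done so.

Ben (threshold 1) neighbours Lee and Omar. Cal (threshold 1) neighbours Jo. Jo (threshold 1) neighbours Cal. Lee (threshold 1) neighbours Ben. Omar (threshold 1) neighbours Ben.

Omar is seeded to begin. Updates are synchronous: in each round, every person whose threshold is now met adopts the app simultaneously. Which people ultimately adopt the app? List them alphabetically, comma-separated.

Ben, Lee, Omar

Round 1 — Omar adopts the app (initial).
Round 2 — checking thresholds:
  Ben: 1 of 2 neighbours ≥ 1, adopts the app.
Round 3 — checking thresholds:
  Lee: 1 of 1 neighbours ≥ 1, adopts the app.
Round 4 — no new adoptions; cascade stops.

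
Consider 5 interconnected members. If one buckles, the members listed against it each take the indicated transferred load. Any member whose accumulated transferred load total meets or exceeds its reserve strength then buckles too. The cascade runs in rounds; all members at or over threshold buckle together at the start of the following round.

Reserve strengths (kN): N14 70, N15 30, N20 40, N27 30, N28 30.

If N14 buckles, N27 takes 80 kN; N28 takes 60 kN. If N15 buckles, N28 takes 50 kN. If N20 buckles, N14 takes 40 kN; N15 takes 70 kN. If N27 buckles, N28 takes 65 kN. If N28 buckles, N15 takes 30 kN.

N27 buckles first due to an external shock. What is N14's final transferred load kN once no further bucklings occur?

Round 1 — N27 buckles (initial).
  N28: +65 → 65 ≥ 30
Round 2 — N28 buckles.
  N15: +30 → 30 ≥ 30
Round 3 — N15 buckles.
No further bucklings.

0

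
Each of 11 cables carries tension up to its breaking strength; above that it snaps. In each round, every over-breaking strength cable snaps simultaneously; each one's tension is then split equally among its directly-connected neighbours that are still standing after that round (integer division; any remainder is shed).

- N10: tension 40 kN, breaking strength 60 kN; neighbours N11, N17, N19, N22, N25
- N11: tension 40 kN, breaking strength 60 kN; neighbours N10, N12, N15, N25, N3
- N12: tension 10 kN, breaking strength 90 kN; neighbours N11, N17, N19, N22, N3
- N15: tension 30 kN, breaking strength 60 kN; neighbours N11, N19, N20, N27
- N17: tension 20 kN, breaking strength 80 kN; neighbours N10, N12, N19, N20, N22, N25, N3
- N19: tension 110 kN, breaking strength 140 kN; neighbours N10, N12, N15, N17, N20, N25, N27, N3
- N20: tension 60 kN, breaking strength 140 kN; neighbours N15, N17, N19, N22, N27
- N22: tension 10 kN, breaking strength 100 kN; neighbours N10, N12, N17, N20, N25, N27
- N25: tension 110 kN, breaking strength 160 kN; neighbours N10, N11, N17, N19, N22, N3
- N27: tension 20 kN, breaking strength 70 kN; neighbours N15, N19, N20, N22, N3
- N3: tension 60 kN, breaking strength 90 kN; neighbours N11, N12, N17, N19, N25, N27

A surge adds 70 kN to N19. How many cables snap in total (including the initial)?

Round 1 — N19 at 180 > 140. N19 snaps.
  N19 sheds 180 kN to N10, N12, N15, N17, N20, N25, N27, N3: 22 each (4 lost).
    N10: 40+22 = 62 > 60
    N12: 10+22 = 32 ≤ 90
    N15: 30+22 = 52 ≤ 60
    N17: 20+22 = 42 ≤ 80
    N20: 60+22 = 82 ≤ 140
    N25: 110+22 = 132 ≤ 160
    N27: 20+22 = 42 ≤ 70
    N3: 60+22 = 82 ≤ 90
Round 2 — N10 snaps.
  N10 sheds 62 kN to N11, N17, N22, N25: 15 each (2 lost).
    N11: 40+15 = 55 ≤ 60
    N17: 42+15 = 57 ≤ 80
    N22: 10+15 = 25 ≤ 100
    N25: 132+15 = 147 ≤ 160
No further breaks.

2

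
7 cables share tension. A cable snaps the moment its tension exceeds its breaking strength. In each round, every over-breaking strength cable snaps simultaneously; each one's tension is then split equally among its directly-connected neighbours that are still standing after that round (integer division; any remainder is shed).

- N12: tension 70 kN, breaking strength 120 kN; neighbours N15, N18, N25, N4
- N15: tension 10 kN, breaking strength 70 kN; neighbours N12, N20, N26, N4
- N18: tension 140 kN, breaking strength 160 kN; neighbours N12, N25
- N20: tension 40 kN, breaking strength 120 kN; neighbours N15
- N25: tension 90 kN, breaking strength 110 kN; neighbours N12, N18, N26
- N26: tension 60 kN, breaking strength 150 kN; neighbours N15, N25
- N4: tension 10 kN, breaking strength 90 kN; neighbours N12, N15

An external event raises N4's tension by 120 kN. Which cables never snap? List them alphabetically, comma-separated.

Round 1 — N4 at 130 > 90. N4 snaps.
  N4 sheds 130 kN to N12, N15: 65 each.
    N12: 70+65 = 135 > 120
    N15: 10+65 = 75 > 70
Round 2 — N12, N15 snap.
  N12 sheds 135 kN to N18, N25: 67 each (1 lost).
    N18: 140+67 = 207 > 160
    N25: 90+67 = 157 > 110
  N15 sheds 75 kN to N20, N26: 37 each (1 lost).
    N20: 40+37 = 77 ≤ 120
    N26: 60+37 = 97 ≤ 150
Round 3 — N18, N25 snap.
  N18 sheds 207 kN: no online neighbours, lost.
  N25 sheds 157 kN to N26: 157 each.
    N26: 97+157 = 254 > 150
Round 4 — N26 snaps.
  N26 sheds 254 kN: no online neighbours, lost.
No further breaks.

N20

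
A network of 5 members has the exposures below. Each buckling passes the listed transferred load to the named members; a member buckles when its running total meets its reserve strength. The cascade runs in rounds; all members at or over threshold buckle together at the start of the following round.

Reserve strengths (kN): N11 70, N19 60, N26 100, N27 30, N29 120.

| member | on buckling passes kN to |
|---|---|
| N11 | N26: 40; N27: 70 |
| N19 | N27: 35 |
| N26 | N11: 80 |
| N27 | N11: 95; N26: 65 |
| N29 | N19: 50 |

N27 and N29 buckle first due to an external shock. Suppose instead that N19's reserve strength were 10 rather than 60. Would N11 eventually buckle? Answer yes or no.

yes

With N19's reserve strength at 10:
Round 1 — N27, N29 buckle (initial).
  N11: +95 → 95 ≥ 70
  N19: +50 → 50 ≥ 10
  N26: +65 → 65 < 100
Round 2 — N11, N19 buckle.
  N26: +40 → 105 ≥ 100
Round 3 — N26 buckles.
No further bucklings.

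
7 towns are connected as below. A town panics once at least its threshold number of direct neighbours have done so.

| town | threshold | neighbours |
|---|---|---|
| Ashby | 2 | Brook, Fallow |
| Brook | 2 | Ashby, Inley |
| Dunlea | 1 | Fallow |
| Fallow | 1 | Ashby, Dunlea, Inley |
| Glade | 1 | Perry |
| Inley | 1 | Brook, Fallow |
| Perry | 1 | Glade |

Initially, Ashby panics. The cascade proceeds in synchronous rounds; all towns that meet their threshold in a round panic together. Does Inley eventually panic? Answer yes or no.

yes

Round 1 — Ashby panics (initial).
Round 2 — checking thresholds:
  Brook: 1 of 2 neighbours < 2, below threshold.
  Fallow: 1 of 3 neighbours ≥ 1, panics.
Round 3 — checking thresholds:
  Brook: 1 of 2 neighbours < 2, below threshold.
  Dunlea: 1 of 1 neighbours ≥ 1, panics.
  Inley: 1 of 2 neighbours ≥ 1, panics.
Round 4 — checking thresholds:
  Brook: 2 of 2 neighbours ≥ 2, panics.
Round 5 — no new panics; cascade stops.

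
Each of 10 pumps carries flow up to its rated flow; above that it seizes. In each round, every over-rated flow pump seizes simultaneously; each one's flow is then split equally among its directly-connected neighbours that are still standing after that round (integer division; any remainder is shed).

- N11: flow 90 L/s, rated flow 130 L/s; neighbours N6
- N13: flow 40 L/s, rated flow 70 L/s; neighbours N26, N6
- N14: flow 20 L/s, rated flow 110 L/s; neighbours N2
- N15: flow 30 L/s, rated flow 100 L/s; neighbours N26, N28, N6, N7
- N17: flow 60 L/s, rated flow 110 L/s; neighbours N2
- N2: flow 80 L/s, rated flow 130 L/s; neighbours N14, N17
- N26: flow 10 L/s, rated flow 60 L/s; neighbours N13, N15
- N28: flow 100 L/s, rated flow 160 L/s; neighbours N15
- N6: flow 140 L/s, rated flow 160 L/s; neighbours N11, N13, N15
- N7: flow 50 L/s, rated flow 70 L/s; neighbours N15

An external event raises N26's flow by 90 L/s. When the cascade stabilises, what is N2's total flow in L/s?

Round 1 — N26 at 100 > 60. N26 seizes.
  N26 sheds 100 L/s to N13, N15: 50 each.
    N13: 40+50 = 90 > 70
    N15: 30+50 = 80 ≤ 100
Round 2 — N13 seizes.
  N13 sheds 90 L/s to N6: 90 each.
    N6: 140+90 = 230 > 160
Round 3 — N6 seizes.
  N6 sheds 230 L/s to N11, N15: 115 each.
    N11: 90+115 = 205 > 130
    N15: 80+115 = 195 > 100
Round 4 — N11, N15 seize.
  N11 sheds 205 L/s: no online neighbours, lost.
  N15 sheds 195 L/s to N28, N7: 97 each (1 lost).
    N28: 100+97 = 197 > 160
    N7: 50+97 = 147 > 70
Round 5 — N28, N7 seize.
  N28 sheds 197 L/s: no online neighbours, lost.
  N7 sheds 147 L/s: no online neighbours, lost.
No further seizures.

80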